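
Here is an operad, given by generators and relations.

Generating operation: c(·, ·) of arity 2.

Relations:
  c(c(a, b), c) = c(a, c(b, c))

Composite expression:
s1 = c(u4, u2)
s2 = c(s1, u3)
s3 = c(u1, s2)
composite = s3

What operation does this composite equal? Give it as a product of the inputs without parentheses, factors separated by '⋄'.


u1 ⋄ u4 ⋄ u2 ⋄ u3

All parenthesizations of c agree; list the u-inputs left to right.
c(u4, u2) unparenthesizes to u4 ⋄ u2
c(c(u4, u2), u3) unparenthesizes to u4 ⋄ u2 ⋄ u3
c(u1, c(c(u4, u2), u3)) unparenthesizes to u1 ⋄ u4 ⋄ u2 ⋄ u3


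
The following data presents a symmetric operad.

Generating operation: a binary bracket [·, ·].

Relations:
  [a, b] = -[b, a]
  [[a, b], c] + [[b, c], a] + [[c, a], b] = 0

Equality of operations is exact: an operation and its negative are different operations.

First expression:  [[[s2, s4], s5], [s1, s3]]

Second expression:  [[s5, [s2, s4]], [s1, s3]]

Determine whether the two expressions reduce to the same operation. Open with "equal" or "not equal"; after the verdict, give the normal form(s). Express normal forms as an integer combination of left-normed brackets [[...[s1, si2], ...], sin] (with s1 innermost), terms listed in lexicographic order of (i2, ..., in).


not equal — first -[[[[s1, s3], s2], s4], s5] + [[[[s1, s3], s4], s2], s5] + [[[[s1, s3], s5], s2], s4] - [[[[s1, s3], s5], s4], s2], second [[[[s1, s3], s2], s4], s5] - [[[[s1, s3], s4], s2], s5] - [[[[s1, s3], s5], s2], s4] + [[[[s1, s3], s5], s4], s2]


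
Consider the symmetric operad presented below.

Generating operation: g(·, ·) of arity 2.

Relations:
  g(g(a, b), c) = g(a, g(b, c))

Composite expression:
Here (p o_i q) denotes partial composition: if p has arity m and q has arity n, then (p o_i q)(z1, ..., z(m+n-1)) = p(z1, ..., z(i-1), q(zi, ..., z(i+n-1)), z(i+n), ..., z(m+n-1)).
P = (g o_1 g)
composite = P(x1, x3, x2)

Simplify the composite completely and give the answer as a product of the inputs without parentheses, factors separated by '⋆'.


x1 ⋆ x3 ⋆ x2

All parenthesizations of g agree; list the x-inputs left to right.
g(x1, x3) collapses to x1 ⋆ x3
g(g(x1, x3), x2) collapses to x1 ⋆ x3 ⋆ x2


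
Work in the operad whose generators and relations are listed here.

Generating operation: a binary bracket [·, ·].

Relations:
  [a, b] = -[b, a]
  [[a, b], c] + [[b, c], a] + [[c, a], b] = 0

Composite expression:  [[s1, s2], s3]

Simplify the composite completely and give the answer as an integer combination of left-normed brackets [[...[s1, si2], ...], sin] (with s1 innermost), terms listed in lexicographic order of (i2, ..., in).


Antisymmetry and Jacobi reduce to s1-anchored left-normed brackets.
Composite bracket: [[s1, s2], s3]
Full expansion: 4 signed words from ab - ba (2^2 = 4).
Keep just the words that open with s1:
  the word s1s2s3 carries sign +1 and contributes +[[s1, s2], s3]

[[s1, s2], s3]


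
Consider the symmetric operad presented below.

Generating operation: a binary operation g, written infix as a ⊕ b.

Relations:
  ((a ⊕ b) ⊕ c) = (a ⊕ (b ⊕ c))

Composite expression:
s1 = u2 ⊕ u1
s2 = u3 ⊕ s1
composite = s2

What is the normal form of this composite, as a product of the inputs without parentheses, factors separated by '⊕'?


u3 ⊕ u2 ⊕ u1


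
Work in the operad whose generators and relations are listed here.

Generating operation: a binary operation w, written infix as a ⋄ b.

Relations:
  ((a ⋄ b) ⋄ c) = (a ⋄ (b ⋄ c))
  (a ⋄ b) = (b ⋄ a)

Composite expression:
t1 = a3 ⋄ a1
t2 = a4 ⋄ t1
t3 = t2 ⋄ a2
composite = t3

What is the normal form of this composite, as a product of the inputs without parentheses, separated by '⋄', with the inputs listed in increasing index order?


Reordering under w is free, so list the a-inputs canonically.
(a3 ⋄ a1) flattens to a3 ⋄ a1
(a4 ⋄ (a3 ⋄ a1)) flattens to a4 ⋄ a3 ⋄ a1
((a4 ⋄ (a3 ⋄ a1)) ⋄ a2) flattens to a4 ⋄ a3 ⋄ a1 ⋄ a2
sorting the factors by input index: a1 ⋄ a2 ⋄ a3 ⋄ a4

a1 ⋄ a2 ⋄ a3 ⋄ a4


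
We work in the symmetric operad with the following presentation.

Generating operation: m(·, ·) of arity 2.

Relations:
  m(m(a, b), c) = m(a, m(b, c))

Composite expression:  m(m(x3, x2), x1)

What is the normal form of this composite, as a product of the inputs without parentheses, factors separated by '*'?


x3 * x2 * x1


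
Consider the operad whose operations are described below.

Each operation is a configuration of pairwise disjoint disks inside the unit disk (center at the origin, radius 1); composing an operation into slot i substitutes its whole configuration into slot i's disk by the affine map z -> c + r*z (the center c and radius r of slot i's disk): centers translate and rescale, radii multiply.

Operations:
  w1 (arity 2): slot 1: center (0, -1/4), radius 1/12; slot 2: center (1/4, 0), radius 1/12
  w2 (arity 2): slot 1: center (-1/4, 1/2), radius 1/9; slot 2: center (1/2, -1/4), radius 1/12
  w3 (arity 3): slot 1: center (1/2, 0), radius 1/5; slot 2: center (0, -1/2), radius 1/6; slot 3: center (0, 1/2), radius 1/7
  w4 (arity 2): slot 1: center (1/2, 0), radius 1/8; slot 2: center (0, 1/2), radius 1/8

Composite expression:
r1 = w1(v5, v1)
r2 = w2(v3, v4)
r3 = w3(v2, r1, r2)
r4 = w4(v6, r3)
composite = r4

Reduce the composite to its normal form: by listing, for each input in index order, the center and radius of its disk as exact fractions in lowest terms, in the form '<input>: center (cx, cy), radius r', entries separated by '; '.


Nesting under w4 composes maps z -> c + r*z down each v-path.
v6 passes through 1 substitution, ending at center (1/2, 0), radius 1/8
v2 passes through 2 substitutions, ending at center (1/16, 1/2), radius 1/40
v5 passes through 3 substitutions, ending at center (0, 83/192), radius 1/576
v1 passes through 3 substitutions, ending at center (1/192, 7/16), radius 1/576
v3 passes through 3 substitutions, ending at center (-1/224, 4/7), radius 1/504
v4 passes through 3 substitutions, ending at center (1/112, 125/224), radius 1/672

v1: center (1/192, 7/16), radius 1/576; v2: center (1/16, 1/2), radius 1/40; v3: center (-1/224, 4/7), radius 1/504; v4: center (1/112, 125/224), radius 1/672; v5: center (0, 83/192), radius 1/576; v6: center (1/2, 0), radius 1/8


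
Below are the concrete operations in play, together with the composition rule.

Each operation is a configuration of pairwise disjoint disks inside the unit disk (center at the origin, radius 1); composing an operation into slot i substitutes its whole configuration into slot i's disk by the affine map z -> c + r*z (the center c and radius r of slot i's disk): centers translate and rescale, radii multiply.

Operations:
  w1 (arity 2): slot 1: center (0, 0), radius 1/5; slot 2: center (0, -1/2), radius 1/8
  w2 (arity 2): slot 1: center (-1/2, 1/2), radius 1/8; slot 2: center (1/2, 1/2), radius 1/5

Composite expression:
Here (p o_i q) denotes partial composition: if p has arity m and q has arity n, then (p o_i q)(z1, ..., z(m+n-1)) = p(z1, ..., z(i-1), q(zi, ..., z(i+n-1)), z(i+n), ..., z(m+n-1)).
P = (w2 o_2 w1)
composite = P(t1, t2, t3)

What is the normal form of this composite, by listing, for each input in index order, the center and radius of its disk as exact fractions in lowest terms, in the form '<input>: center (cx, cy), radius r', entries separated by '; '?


Affine substitution under w2: radii multiply and t-centers shift.
input t1: applying the 1 nested substitution gives center (-1/2, 1/2), radius 1/8
input t2: applying the 2 nested substitutions gives center (1/2, 1/2), radius 1/25
input t3: applying the 2 nested substitutions gives center (1/2, 2/5), radius 1/40

t1: center (-1/2, 1/2), radius 1/8; t2: center (1/2, 1/2), radius 1/25; t3: center (1/2, 2/5), radius 1/40


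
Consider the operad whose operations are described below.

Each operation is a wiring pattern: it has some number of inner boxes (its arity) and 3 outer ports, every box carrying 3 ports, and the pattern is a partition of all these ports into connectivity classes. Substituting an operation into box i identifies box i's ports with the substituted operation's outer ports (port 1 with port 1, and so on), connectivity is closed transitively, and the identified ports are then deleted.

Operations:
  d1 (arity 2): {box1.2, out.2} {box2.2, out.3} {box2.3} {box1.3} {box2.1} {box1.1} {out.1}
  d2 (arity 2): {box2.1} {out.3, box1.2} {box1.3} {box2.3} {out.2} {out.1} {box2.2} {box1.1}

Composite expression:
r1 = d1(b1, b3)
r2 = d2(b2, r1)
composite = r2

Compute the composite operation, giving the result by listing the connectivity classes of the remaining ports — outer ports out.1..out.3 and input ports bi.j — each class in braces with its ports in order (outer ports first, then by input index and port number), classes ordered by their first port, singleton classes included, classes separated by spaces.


{out.1} {out.2} {out.3, b2.2} {b1.1} {b1.2} {b1.3} {b2.1} {b2.3} {b3.1} {b3.2} {b3.3}

Reachability decides: close wires over d2-identified ports.
after d1, the pattern on (b1, b3) reads {out.1} {out.2, b1.2} {out.3, b3.2} {b1.1} {b1.3} {b3.1} {b3.3} (out.j = its outer ports)
after d2, the pattern on (b2, b1, b3) reads {out.1} {out.2} {out.3, b2.2} {b1.1} {b1.2} {b1.3} {b2.1} {b2.3} {b3.1} {b3.2} {b3.3} (out.j = its outer ports)


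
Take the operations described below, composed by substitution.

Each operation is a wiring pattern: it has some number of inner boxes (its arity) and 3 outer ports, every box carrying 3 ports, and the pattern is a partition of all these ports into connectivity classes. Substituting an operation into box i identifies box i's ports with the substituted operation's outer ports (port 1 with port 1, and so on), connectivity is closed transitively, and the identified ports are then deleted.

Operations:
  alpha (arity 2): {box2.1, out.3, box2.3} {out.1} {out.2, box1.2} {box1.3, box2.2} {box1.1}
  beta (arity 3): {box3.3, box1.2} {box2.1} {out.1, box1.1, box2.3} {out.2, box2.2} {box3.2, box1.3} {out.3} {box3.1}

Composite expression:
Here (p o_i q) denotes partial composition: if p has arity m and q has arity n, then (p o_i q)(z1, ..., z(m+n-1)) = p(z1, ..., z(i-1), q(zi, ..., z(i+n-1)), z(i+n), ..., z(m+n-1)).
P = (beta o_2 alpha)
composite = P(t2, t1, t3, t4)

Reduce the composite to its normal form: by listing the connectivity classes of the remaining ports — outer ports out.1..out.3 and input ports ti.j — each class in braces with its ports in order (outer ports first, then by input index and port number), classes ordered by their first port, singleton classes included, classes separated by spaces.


{out.1, t2.1, t3.1, t3.3} {out.2, t1.2} {out.3} {t1.1} {t1.3, t3.2} {t2.2, t4.3} {t2.3, t4.2} {t4.1}

Substituting into beta glues patterns; closure does the rest.
alpha over (t1, t3) gives {out.1} {out.2, t1.2} {out.3, t3.1, t3.3} {t1.1} {t1.3, t3.2}, out.j being that stage's outer ports
beta over (t2, t1, t3, t4) gives {out.1, t2.1, t3.1, t3.3} {out.2, t1.2} {out.3} {t1.1} {t1.3, t3.2} {t2.2, t4.3} {t2.3, t4.2} {t4.1}, out.j being that stage's outer ports


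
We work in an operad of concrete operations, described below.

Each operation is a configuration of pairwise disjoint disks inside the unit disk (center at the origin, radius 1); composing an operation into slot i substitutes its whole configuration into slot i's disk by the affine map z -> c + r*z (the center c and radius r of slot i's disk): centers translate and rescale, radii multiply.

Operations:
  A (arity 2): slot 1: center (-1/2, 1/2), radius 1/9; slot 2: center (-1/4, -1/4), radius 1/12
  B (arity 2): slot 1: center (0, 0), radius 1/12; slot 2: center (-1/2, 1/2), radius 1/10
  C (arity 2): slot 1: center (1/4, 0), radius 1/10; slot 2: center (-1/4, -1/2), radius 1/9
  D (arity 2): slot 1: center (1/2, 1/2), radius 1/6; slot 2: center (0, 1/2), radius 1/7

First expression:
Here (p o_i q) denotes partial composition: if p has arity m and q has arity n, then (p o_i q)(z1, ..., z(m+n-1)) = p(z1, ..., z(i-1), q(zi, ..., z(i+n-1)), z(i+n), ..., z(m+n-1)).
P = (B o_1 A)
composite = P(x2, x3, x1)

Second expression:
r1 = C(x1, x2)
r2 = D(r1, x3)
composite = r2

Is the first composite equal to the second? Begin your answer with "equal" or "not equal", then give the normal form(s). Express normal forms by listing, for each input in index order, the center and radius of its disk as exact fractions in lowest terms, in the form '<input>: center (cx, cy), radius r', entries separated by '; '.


not equal; the first gives x1: center (-1/2, 1/2), radius 1/10; x2: center (-1/24, 1/24), radius 1/108; x3: center (-1/48, -1/48), radius 1/144 and the second x1: center (13/24, 1/2), radius 1/60; x2: center (11/24, 5/12), radius 1/54; x3: center (0, 1/2), radius 1/7

The first expression, normalized: x1: center (-1/2, 1/2), radius 1/10; x2: center (-1/24, 1/24), radius 1/108; x3: center (-1/48, -1/48), radius 1/144
The second expression, normalized: x1: center (13/24, 1/2), radius 1/60; x2: center (11/24, 5/12), radius 1/54; x3: center (0, 1/2), radius 1/7
The normal forms differ: not equal.


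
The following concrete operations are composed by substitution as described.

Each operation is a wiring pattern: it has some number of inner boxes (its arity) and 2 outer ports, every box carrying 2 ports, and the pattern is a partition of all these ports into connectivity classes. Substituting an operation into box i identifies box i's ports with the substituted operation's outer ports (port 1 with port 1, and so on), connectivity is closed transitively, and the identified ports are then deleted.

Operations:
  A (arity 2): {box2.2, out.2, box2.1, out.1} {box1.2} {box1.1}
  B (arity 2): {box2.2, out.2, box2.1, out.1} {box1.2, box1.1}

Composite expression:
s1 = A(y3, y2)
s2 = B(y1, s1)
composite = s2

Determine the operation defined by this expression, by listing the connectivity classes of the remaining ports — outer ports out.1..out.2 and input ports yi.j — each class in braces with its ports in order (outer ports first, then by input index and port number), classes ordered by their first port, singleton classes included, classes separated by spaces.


{out.1, out.2, y2.1, y2.2} {y1.1, y1.2} {y3.1} {y3.2}

Connectivity passes through glued B-boundaries; trace each wire chain.
through A, on inputs (y3, y2): {out.1, out.2, y2.1, y2.2} {y3.1} {y3.2} (out.j = stage outer ports)
through B, on inputs (y1, y3, y2): {out.1, out.2, y2.1, y2.2} {y1.1, y1.2} {y3.1} {y3.2} (out.j = stage outer ports)


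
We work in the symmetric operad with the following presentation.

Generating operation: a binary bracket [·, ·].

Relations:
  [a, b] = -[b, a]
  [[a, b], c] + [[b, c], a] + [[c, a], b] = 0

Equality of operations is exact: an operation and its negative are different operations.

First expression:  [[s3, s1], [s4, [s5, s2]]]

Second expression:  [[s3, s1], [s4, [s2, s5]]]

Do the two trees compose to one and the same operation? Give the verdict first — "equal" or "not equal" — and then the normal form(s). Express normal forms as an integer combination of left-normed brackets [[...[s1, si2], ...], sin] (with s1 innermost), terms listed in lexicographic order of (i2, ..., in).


The first composite normalizes to -[[[[s1, s3], s2], s5], s4] + [[[[s1, s3], s4], s2], s5] - [[[[s1, s3], s4], s5], s2] + [[[[s1, s3], s5], s2], s4]
The second composite normalizes to [[[[s1, s3], s2], s5], s4] - [[[[s1, s3], s4], s2], s5] + [[[[s1, s3], s4], s5], s2] - [[[[s1, s3], s5], s2], s4]
No match — not equal.

not equal; first: -[[[[s1, s3], s2], s5], s4] + [[[[s1, s3], s4], s2], s5] - [[[[s1, s3], s4], s5], s2] + [[[[s1, s3], s5], s2], s4]; second: [[[[s1, s3], s2], s5], s4] - [[[[s1, s3], s4], s2], s5] + [[[[s1, s3], s4], s5], s2] - [[[[s1, s3], s5], s2], s4]


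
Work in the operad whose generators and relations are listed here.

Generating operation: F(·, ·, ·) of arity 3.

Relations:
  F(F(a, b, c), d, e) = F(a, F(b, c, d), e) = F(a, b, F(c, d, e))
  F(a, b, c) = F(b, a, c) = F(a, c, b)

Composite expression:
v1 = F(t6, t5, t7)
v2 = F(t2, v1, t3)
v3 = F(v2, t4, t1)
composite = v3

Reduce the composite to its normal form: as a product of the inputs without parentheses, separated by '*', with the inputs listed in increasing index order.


t1 * t2 * t3 * t4 * t5 * t6 * t7


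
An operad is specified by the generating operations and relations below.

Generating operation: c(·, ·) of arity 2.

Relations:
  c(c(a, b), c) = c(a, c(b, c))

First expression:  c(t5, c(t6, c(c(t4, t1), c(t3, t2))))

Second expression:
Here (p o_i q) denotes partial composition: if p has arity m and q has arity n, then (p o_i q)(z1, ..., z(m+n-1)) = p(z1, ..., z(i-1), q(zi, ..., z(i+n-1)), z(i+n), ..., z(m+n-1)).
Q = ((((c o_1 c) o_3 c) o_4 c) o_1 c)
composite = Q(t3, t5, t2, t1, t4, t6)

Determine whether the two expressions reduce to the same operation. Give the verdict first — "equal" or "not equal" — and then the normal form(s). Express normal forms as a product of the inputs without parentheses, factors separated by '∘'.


not equal — first t5 ∘ t6 ∘ t4 ∘ t1 ∘ t3 ∘ t2, second t3 ∘ t5 ∘ t2 ∘ t1 ∘ t4 ∘ t6

The first composite normalizes to t5 ∘ t6 ∘ t4 ∘ t1 ∘ t3 ∘ t2
The second composite normalizes to t3 ∘ t5 ∘ t2 ∘ t1 ∘ t4 ∘ t6
The normal forms differ: not equal.


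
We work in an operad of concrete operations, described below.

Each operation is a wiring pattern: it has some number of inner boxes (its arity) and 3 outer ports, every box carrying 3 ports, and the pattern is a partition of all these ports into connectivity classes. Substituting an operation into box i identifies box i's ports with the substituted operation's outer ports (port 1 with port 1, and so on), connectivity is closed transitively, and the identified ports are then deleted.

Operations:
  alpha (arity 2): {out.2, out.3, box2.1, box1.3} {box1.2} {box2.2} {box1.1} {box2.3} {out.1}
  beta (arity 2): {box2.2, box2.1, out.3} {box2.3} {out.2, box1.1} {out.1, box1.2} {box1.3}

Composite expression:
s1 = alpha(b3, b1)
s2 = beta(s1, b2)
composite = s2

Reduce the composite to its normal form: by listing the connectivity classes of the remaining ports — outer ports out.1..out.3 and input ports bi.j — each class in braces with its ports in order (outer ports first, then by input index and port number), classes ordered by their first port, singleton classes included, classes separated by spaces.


{out.1, b1.1, b3.3} {out.2} {out.3, b2.1, b2.2} {b1.2} {b1.3} {b2.3} {b3.1} {b3.2}

Treat the ports identified at beta as solder joints: merge, then drop.
after alpha, the pattern on (b3, b1) reads {out.1} {out.2, out.3, b1.1, b3.3} {b1.2} {b1.3} {b3.1} {b3.2} (out.j = its outer ports)
after beta, the pattern on (b3, b1, b2) reads {out.1, b1.1, b3.3} {out.2} {out.3, b2.1, b2.2} {b1.2} {b1.3} {b2.3} {b3.1} {b3.2} (out.j = its outer ports)


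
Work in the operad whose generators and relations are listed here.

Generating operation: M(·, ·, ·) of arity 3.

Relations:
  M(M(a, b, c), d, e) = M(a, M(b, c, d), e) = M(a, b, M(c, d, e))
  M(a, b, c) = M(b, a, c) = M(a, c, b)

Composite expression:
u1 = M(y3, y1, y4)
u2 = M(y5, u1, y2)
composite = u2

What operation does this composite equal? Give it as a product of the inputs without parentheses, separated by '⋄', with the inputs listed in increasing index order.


Both nesting and order wash out for M; what remains is which y's occur.
M(y3, y1, y4) spells out as y3 ⋄ y1 ⋄ y4
M(y5, M(y3, y1, y4), y2) spells out as y5 ⋄ y3 ⋄ y1 ⋄ y4 ⋄ y2
sorting the factors by input index: y1 ⋄ y2 ⋄ y3 ⋄ y4 ⋄ y5

y1 ⋄ y2 ⋄ y3 ⋄ y4 ⋄ y5


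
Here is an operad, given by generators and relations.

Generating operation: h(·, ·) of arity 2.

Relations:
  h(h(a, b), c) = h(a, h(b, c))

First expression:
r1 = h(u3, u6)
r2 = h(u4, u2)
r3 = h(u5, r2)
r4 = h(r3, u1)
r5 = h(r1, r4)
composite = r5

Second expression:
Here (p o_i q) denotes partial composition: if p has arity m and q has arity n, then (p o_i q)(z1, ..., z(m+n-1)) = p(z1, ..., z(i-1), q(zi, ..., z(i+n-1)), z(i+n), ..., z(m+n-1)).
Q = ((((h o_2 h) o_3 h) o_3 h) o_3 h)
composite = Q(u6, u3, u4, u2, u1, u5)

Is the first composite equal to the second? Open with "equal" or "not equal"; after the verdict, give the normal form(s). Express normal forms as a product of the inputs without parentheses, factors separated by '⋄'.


not equal; the first gives u3 ⋄ u6 ⋄ u5 ⋄ u4 ⋄ u2 ⋄ u1 and the second u6 ⋄ u3 ⋄ u4 ⋄ u2 ⋄ u1 ⋄ u5

In normal form, the first expression is u3 ⋄ u6 ⋄ u5 ⋄ u4 ⋄ u2 ⋄ u1
In normal form, the second expression is u6 ⋄ u3 ⋄ u4 ⋄ u2 ⋄ u1 ⋄ u5
The forms do not match — not equal.


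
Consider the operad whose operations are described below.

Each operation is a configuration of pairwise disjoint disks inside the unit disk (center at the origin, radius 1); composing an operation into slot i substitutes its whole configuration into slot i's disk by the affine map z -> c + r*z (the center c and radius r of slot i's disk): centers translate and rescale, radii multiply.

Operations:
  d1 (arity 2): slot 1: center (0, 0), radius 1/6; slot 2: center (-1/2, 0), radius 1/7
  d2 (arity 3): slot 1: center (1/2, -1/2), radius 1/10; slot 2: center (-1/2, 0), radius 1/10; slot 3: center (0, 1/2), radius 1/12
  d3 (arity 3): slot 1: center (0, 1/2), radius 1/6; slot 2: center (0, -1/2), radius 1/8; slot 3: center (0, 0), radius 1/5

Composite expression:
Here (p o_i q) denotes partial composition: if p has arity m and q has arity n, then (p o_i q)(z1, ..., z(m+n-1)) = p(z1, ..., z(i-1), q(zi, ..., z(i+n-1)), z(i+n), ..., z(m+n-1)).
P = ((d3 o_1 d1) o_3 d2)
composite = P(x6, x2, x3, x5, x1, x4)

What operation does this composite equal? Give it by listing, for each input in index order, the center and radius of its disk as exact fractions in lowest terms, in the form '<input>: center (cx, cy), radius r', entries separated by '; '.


Each x-disk chains the slot maps above it in d3; radii multiply.
for x6, the 2-step affine chain lands on center (0, 1/2), radius 1/36
for x2, the 2-step affine chain lands on center (-1/12, 1/2), radius 1/42
for x3, the 2-step affine chain lands on center (1/16, -9/16), radius 1/80
for x5, the 2-step affine chain lands on center (-1/16, -1/2), radius 1/80
for x1, the 2-step affine chain lands on center (0, -7/16), radius 1/96
for x4, the 1-step affine chain lands on center (0, 0), radius 1/5

x1: center (0, -7/16), radius 1/96; x2: center (-1/12, 1/2), radius 1/42; x3: center (1/16, -9/16), radius 1/80; x4: center (0, 0), radius 1/5; x5: center (-1/16, -1/2), radius 1/80; x6: center (0, 1/2), radius 1/36


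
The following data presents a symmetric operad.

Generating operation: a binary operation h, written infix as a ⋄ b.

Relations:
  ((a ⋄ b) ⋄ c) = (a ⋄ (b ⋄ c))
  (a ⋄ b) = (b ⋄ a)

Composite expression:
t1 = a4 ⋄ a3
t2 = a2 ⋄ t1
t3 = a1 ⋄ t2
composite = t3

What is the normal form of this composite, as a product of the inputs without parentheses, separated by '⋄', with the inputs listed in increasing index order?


a1 ⋄ a2 ⋄ a3 ⋄ a4

With h associative and commutative, the a-input set is all that matters.
(a4 ⋄ a3) reduces to a4 ⋄ a3
(a2 ⋄ (a4 ⋄ a3)) reduces to a2 ⋄ a4 ⋄ a3
(a1 ⋄ (a2 ⋄ (a4 ⋄ a3))) reduces to a1 ⋄ a2 ⋄ a4 ⋄ a3
reordering the factors by index: a1 ⋄ a2 ⋄ a3 ⋄ a4


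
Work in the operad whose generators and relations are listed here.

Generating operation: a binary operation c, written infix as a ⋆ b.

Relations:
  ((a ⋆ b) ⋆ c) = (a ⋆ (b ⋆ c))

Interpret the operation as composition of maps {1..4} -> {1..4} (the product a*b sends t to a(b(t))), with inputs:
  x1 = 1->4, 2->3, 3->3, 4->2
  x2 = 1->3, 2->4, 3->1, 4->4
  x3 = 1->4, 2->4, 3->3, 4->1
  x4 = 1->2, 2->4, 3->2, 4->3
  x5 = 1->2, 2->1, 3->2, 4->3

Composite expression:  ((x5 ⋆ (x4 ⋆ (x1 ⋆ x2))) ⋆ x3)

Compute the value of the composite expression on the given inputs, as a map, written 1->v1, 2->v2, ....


(x1 ⋆ x2) = 1->3, 2->2, 3->4, 4->2
(x4 ⋆ (x1 ⋆ x2)) = 1->2, 2->4, 3->3, 4->4
(x5 ⋆ (x4 ⋆ (x1 ⋆ x2))) = 1->1, 2->3, 3->2, 4->3
((x5 ⋆ (x4 ⋆ (x1 ⋆ x2))) ⋆ x3) = 1->3, 2->3, 3->2, 4->1

1->3, 2->3, 3->2, 4->1


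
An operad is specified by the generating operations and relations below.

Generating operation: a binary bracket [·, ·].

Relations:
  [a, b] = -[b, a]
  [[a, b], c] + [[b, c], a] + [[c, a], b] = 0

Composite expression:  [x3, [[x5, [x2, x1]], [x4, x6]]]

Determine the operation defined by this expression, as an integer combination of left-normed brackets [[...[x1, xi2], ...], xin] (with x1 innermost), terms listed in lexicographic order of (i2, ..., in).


-[[[[[x1, x2], x5], x4], x6], x3] + [[[[[x1, x2], x5], x6], x4], x3]

Left-normed coefficients sit on the x1-initial expansion words.
Composite bracket: [x3, [[x5, [x2, x1]], [x4, x6]]]
Full expansion: 32 signed words from ab - ba (2^5 = 32).
Words beginning with x1 determine it all:
  x1x2x5x4x6x3 appears with sign -1, giving the term -[[[[[x1, x2], x5], x4], x6], x3]
  x1x2x5x6x4x3 appears with sign +1, giving the term +[[[[[x1, x2], x5], x6], x4], x3]


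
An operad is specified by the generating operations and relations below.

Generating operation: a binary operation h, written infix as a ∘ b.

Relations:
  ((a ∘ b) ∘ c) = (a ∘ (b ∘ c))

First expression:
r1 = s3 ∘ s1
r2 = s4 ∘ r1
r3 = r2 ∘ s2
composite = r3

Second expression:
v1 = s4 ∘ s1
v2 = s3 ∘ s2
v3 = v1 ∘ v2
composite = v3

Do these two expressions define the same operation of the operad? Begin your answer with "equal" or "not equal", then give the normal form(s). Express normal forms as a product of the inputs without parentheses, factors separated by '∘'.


not equal; first: s4 ∘ s3 ∘ s1 ∘ s2; second: s4 ∘ s1 ∘ s3 ∘ s2

The first expression reduces to s4 ∘ s3 ∘ s1 ∘ s2
The second expression reduces to s4 ∘ s1 ∘ s3 ∘ s2
The forms do not match — not equal.


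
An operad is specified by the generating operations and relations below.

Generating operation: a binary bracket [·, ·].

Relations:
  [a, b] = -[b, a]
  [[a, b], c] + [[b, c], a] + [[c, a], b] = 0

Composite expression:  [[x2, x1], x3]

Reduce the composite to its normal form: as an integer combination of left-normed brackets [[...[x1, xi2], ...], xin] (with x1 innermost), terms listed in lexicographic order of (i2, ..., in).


-[[x1, x2], x3]

Left-normed coefficients sit on the x1-initial expansion words.
Composite bracket: [[x2, x1], x3]
The bracket unfolds into 4 signed words via [a, b] = ab - ba (2^2 = 4).
Collect the words opening with x1:
  the word x1x2x3 carries sign -1 and contributes -[[x1, x2], x3]


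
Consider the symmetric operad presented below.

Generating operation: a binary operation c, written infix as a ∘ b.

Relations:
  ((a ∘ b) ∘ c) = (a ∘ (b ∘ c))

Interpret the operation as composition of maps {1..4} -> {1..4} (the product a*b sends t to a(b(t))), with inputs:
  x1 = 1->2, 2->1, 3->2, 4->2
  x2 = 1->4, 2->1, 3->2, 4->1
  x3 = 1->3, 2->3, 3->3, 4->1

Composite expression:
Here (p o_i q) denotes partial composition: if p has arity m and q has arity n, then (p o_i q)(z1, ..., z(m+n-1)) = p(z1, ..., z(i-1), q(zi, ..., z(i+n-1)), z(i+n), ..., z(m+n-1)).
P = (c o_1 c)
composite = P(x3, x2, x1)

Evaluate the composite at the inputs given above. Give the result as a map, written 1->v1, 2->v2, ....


(x3 ∘ x2) = 1->1, 2->3, 3->3, 4->3
((x3 ∘ x2) ∘ x1) = 1->3, 2->1, 3->3, 4->3

1->3, 2->1, 3->3, 4->3


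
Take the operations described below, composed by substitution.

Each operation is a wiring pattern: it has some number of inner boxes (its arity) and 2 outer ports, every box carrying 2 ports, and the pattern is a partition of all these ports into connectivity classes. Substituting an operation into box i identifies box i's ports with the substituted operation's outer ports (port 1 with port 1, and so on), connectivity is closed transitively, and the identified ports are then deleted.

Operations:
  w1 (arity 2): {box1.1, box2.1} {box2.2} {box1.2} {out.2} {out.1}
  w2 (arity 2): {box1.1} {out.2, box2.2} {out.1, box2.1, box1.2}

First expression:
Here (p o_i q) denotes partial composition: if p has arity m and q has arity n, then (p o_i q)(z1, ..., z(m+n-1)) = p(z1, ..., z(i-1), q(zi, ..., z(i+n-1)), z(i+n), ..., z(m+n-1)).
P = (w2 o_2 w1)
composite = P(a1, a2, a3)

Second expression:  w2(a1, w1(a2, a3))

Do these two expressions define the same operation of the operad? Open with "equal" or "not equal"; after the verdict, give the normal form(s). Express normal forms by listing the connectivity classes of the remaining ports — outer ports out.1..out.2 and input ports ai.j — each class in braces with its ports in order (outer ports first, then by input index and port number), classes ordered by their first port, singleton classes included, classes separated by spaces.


equal; both compose to {out.1, a1.2} {out.2} {a1.1} {a2.1, a3.1} {a2.2} {a3.2}


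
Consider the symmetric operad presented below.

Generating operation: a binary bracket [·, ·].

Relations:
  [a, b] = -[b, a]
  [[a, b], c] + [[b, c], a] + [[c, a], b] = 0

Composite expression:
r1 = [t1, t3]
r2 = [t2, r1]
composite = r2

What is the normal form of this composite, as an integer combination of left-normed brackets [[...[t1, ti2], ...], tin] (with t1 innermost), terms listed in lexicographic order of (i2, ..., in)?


-[[t1, t3], t2]

Left-normed coefficients sit on the t1-initial expansion words.
Composite bracket: [t2, [t1, t3]]
The bracket unfolds into 4 signed words via [a, b] = ab - ba (2^2 = 4).
The t1-initial words carry the normal form:
  from t1t3t2, sign -1: term -[[t1, t3], t2]


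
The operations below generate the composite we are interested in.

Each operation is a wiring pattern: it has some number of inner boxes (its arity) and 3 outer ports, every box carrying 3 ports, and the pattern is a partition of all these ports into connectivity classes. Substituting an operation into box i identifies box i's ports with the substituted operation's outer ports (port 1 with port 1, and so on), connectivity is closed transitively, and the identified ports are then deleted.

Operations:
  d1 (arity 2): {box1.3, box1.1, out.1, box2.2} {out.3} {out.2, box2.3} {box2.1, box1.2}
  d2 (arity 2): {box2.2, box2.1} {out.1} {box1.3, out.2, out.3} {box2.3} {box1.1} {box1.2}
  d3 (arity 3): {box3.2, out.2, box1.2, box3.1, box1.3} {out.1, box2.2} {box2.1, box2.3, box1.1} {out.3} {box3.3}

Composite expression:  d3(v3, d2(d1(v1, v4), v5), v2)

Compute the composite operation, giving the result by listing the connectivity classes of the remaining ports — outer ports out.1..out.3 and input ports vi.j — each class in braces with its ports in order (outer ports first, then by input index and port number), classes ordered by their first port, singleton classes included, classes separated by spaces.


{out.1, v3.1} {out.2, v2.1, v2.2, v3.2, v3.3} {out.3} {v1.1, v1.3, v4.2} {v1.2, v4.1} {v2.3} {v4.3} {v5.1, v5.2} {v5.3}

Two ports join when wires chain via d3-identified ports.
through d1, on inputs (v1, v4): {out.1, v1.1, v1.3, v4.2} {out.2, v4.3} {out.3} {v1.2, v4.1} (out.j = stage outer ports)
through d2, on inputs (v1, v4, v5): {out.1} {out.2, out.3} {v1.1, v1.3, v4.2} {v1.2, v4.1} {v4.3} {v5.1, v5.2} {v5.3} (out.j = stage outer ports)
through d3, on inputs (v3, v1, v4, v5, v2): {out.1, v3.1} {out.2, v2.1, v2.2, v3.2, v3.3} {out.3} {v1.1, v1.3, v4.2} {v1.2, v4.1} {v2.3} {v4.3} {v5.1, v5.2} {v5.3} (out.j = stage outer ports)


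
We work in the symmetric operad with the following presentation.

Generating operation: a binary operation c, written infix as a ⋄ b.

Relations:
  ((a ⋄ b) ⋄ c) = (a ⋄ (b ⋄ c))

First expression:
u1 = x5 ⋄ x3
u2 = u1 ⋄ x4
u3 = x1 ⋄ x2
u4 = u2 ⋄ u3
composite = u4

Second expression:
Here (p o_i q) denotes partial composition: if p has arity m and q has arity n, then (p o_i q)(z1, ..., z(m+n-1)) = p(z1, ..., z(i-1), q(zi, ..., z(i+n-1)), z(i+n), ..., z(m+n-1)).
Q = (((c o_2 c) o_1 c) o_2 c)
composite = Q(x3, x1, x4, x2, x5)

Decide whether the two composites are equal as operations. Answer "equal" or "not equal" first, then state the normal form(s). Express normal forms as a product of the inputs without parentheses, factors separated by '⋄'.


The first expression, normalized: x5 ⋄ x3 ⋄ x4 ⋄ x1 ⋄ x2
The second expression, normalized: x3 ⋄ x1 ⋄ x4 ⋄ x2 ⋄ x5
The normal forms differ: not equal.

not equal — first x5 ⋄ x3 ⋄ x4 ⋄ x1 ⋄ x2, second x3 ⋄ x1 ⋄ x4 ⋄ x2 ⋄ x5


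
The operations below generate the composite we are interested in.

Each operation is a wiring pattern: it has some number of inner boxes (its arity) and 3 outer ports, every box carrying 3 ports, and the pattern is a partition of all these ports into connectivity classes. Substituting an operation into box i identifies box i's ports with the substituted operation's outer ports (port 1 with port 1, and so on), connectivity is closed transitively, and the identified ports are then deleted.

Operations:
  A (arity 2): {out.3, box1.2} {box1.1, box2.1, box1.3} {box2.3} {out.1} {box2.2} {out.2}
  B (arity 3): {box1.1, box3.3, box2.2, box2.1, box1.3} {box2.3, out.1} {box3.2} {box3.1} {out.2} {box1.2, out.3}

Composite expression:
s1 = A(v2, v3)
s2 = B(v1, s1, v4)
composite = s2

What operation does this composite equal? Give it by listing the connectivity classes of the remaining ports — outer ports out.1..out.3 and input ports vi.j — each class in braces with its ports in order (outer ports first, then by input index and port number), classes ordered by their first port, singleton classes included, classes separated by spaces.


{out.1, v2.2} {out.2} {out.3, v1.2} {v1.1, v1.3, v4.3} {v2.1, v2.3, v3.1} {v3.2} {v3.3} {v4.1} {v4.2}

Substituting into B glues patterns; closure does the rest.
after A, the pattern on (v2, v3) reads {out.1} {out.2} {out.3, v2.2} {v2.1, v2.3, v3.1} {v3.2} {v3.3} (out.j = its outer ports)
after B, the pattern on (v1, v2, v3, v4) reads {out.1, v2.2} {out.2} {out.3, v1.2} {v1.1, v1.3, v4.3} {v2.1, v2.3, v3.1} {v3.2} {v3.3} {v4.1} {v4.2} (out.j = its outer ports)


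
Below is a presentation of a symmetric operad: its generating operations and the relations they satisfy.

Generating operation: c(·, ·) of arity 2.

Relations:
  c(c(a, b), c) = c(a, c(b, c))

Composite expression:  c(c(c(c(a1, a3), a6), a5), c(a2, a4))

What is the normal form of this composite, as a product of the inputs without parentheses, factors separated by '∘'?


Every regrouping of c is equal, so read the a-inputs in written order.
c(a1, a3) unparenthesizes to a1 ∘ a3
c(c(a1, a3), a6) unparenthesizes to a1 ∘ a3 ∘ a6
c(c(c(a1, a3), a6), a5) unparenthesizes to a1 ∘ a3 ∘ a6 ∘ a5
c(a2, a4) unparenthesizes to a2 ∘ a4
c(c(c(c(a1, a3), a6), a5), c(a2, a4)) unparenthesizes to a1 ∘ a3 ∘ a6 ∘ a5 ∘ a2 ∘ a4

a1 ∘ a3 ∘ a6 ∘ a5 ∘ a2 ∘ a4


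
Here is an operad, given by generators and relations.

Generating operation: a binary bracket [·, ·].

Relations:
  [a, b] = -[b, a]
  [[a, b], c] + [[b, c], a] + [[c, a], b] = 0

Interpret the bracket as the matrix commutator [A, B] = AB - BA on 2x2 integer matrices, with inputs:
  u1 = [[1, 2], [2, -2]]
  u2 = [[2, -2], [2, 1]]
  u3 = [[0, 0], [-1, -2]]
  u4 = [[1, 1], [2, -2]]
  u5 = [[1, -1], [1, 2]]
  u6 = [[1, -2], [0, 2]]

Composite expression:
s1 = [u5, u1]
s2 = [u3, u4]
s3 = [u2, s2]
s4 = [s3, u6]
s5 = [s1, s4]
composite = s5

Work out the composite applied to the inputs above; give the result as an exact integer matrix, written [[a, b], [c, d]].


[[159, 228], [132, -159]]

[u5, u1] = [[-4, 1], [5, 4]]
[u3, u4] = [[1, 2], [-7, -1]]
[u2, [u3, u4]] = [[10, 6], [11, -10]]
[[u2, [u3, u4]], u6] = [[22, -34], [-11, -22]]
[[u5, u1], [[u2, [u3, u4]], u6]] = [[159, 228], [132, -159]]


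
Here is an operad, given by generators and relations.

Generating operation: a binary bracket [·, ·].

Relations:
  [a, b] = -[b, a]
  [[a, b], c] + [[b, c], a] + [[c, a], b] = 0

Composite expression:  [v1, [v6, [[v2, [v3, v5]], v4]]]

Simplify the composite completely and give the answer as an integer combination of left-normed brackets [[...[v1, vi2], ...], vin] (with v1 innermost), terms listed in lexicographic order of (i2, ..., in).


-[[[[[v1, v2], v3], v5], v4], v6] + [[[[[v1, v2], v5], v3], v4], v6] + [[[[[v1, v3], v5], v2], v4], v6] + [[[[[v1, v4], v2], v3], v5], v6] - [[[[[v1, v4], v2], v5], v3], v6] - [[[[[v1, v4], v3], v5], v2], v6] + [[[[[v1, v4], v5], v3], v2], v6] - [[[[[v1, v5], v3], v2], v4], v6] + [[[[[v1, v6], v2], v3], v5], v4] - [[[[[v1, v6], v2], v5], v3], v4] - [[[[[v1, v6], v3], v5], v2], v4] - [[[[[v1, v6], v4], v2], v3], v5] + [[[[[v1, v6], v4], v2], v5], v3] + [[[[[v1, v6], v4], v3], v5], v2] - [[[[[v1, v6], v4], v5], v3], v2] + [[[[[v1, v6], v5], v3], v2], v4]

Left-normed coefficients sit on the v1-initial expansion words.
Composite bracket: [v1, [v6, [[v2, [v3, v5]], v4]]]
Under [a, b] = ab - ba we get 32 signed associative words (2^5 = 32).
Keep just the words that open with v1:
  from v1v2v3v5v4v6, sign -1: term -[[[[[v1, v2], v3], v5], v4], v6]
  from v1v2v5v3v4v6, sign +1: term +[[[[[v1, v2], v5], v3], v4], v6]
  from v1v3v5v2v4v6, sign +1: term +[[[[[v1, v3], v5], v2], v4], v6]
  from v1v4v2v3v5v6, sign +1: term +[[[[[v1, v4], v2], v3], v5], v6]
  from v1v4v2v5v3v6, sign -1: term -[[[[[v1, v4], v2], v5], v3], v6]
  from v1v4v3v5v2v6, sign -1: term -[[[[[v1, v4], v3], v5], v2], v6]
  from v1v4v5v3v2v6, sign +1: term +[[[[[v1, v4], v5], v3], v2], v6]
  from v1v5v3v2v4v6, sign -1: term -[[[[[v1, v5], v3], v2], v4], v6]
  from v1v6v2v3v5v4, sign +1: term +[[[[[v1, v6], v2], v3], v5], v4]
  from v1v6v2v5v3v4, sign -1: term -[[[[[v1, v6], v2], v5], v3], v4]
  from v1v6v3v5v2v4, sign -1: term -[[[[[v1, v6], v3], v5], v2], v4]
  from v1v6v4v2v3v5, sign -1: term -[[[[[v1, v6], v4], v2], v3], v5]
  from v1v6v4v2v5v3, sign +1: term +[[[[[v1, v6], v4], v2], v5], v3]
  from v1v6v4v3v5v2, sign +1: term +[[[[[v1, v6], v4], v3], v5], v2]
  from v1v6v4v5v3v2, sign -1: term -[[[[[v1, v6], v4], v5], v3], v2]
  from v1v6v5v3v2v4, sign +1: term +[[[[[v1, v6], v5], v3], v2], v4]


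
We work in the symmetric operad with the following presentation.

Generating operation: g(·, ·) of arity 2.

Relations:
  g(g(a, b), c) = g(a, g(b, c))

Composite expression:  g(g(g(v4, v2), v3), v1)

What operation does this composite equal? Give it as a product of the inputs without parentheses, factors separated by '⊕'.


v4 ⊕ v2 ⊕ v3 ⊕ v1

All parenthesizations of g agree; list the v-inputs left to right.
g(v4, v2) reduces to v4 ⊕ v2
g(g(v4, v2), v3) reduces to v4 ⊕ v2 ⊕ v3
g(g(g(v4, v2), v3), v1) reduces to v4 ⊕ v2 ⊕ v3 ⊕ v1


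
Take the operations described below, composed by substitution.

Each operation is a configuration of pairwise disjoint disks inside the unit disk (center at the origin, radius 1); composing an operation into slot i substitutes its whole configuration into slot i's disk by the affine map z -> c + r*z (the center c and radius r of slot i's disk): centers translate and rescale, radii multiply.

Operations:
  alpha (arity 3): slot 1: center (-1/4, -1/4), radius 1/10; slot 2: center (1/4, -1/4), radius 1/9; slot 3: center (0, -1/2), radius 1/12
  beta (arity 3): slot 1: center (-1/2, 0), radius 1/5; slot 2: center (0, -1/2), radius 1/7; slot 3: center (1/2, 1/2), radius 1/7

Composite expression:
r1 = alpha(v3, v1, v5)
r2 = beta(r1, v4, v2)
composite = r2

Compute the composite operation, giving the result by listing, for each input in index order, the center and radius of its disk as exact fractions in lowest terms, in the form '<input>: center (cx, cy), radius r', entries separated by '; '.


Nesting under beta composes maps z -> c + r*z down each v-path.
for v3, the 2-step affine chain lands on center (-11/20, -1/20), radius 1/50
for v1, the 2-step affine chain lands on center (-9/20, -1/20), radius 1/45
for v5, the 2-step affine chain lands on center (-1/2, -1/10), radius 1/60
for v4, the 1-step affine chain lands on center (0, -1/2), radius 1/7
for v2, the 1-step affine chain lands on center (1/2, 1/2), radius 1/7

v1: center (-9/20, -1/20), radius 1/45; v2: center (1/2, 1/2), radius 1/7; v3: center (-11/20, -1/20), radius 1/50; v4: center (0, -1/2), radius 1/7; v5: center (-1/2, -1/10), radius 1/60
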